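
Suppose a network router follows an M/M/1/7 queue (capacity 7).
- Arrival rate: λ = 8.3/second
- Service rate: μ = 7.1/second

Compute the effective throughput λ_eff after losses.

ρ = λ/μ = 8.3/7.1 = 1.169014
P₀ = (1-ρ)/(1-ρ^(K+1)) = (1-1.169014)/(1-1.169014^8) = -0.16901/-2.4878 = 0.06794
P_K = P₀×ρ^K = 0.06794 × 1.169014^7 = 0.06794 × 2.9836 = 0.2027
λ_eff = λ(1-P_K) = 8.3 × (1 - 0.20269) = 8.3 × 0.79731 = 6.6177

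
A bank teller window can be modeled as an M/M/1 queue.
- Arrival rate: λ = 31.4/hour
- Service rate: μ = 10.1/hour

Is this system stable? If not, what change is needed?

Stability requires ρ = λ/(cμ) < 1
ρ = 31.4/(1 × 10.1) = 31.4/10.10 = 3.1089
Since 3.1089 ≥ 1, the system is UNSTABLE.
Queue grows without bound. Need μ > λ = 31.4.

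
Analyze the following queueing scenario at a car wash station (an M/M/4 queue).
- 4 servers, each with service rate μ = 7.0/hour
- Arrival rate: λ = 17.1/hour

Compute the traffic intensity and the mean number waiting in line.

Traffic intensity: ρ = λ/(cμ) = 17.1/(4×7.0) = 0.6107
Since ρ = 0.6107 < 1, system is stable.
Offered load a = λ/μ = cρ = 17.1/7.0 = 2.4429
P₀ = [ Σₙ₌₀^3 aⁿ/n! + a^4/(4!(1-ρ)) ]⁻¹
Σ = a^0/0! + a^1/1! + a^2/2! + a^3/3! = 1.0000 + 2.4429 + 2.9838 + 2.4296 = 8.8563
a^4/(4!(1-ρ)) = 35.6117/(24 × 0.38929) = 3.8116
P₀ = 1/(8.8563 + 3.8116) = 0.07894
Lq = P₀·a^4·ρ / (4!(1-ρ)²) = 0.078940 × 35.6117 × 0.61071 / (24 × 0.15154) = 0.4720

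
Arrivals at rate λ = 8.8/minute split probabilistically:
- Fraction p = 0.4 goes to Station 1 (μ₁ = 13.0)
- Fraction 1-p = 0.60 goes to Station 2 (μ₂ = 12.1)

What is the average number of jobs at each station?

Effective rates: λ₁ = 8.8×0.4 = 3.52, λ₂ = 8.8×0.60 = 5.28
Station 1: ρ₁ = 3.52/13.0 = 0.27077, L₁ = ρ₁/(1-ρ₁) = 0.27077/(1-0.27077) = 0.3713
Station 2: ρ₂ = 5.28/12.1 = 0.43636, L₂ = ρ₂/(1-ρ₂) = 0.43636/(1-0.43636) = 0.7742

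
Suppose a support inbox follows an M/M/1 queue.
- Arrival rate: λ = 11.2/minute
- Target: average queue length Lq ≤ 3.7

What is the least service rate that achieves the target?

For M/M/1: Lq = λ²/(μ(μ-λ))
Need Lq ≤ 3.7, i.e. μ(μ-λ) ≥ λ²/3.7
μ² - 11.2μ - 125.44/3.7 ≥ 0  →  μ² - 11.2μ - 33.9027 ≥ 0
Quadratic formula (positive root): μ = [λ + √(λ² + 4×33.9027)]/2
Discriminant: 125.44 + 4×33.9027 = 261.0508, √261.0508 = 16.1571
μ ≥ (11.2 + 16.1571)/2 = 13.6785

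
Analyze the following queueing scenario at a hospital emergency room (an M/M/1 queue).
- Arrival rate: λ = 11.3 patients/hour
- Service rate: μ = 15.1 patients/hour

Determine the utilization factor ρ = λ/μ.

Server utilization: ρ = λ/μ
ρ = 11.3/15.1 = 0.7483
The server is busy 74.83% of the time.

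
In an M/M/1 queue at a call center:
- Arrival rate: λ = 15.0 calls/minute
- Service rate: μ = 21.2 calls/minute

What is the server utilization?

Server utilization: ρ = λ/μ
ρ = 15.0/21.2 = 0.7075
The server is busy 70.75% of the time.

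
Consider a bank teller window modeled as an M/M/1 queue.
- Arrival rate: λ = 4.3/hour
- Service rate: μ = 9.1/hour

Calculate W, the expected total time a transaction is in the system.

First, compute utilization: ρ = λ/μ = 4.3/9.1 = 0.4725
For M/M/1: W = 1/(μ-λ)
W = 1/(9.1-4.3) = 1/4.80
W = 0.2083 hours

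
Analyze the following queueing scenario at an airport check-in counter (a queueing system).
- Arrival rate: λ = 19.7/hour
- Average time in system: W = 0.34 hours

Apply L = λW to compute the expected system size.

Little's Law: L = λW
L = 19.7 × 0.34 = 6.6980 passengers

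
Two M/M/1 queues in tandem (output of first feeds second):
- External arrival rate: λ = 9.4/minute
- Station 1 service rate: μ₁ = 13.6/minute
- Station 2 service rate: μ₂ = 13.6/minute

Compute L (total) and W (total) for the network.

By Jackson's theorem, each station behaves as independent M/M/1.
Station 1: ρ₁ = 9.4/13.6 = 0.6912, L₁ = ρ₁/(1-ρ₁) = λ/(μ₁-λ) = 9.4/4.20 = 2.2381
Station 2: ρ₂ = 9.4/13.6 = 0.6912, L₂ = ρ₂/(1-ρ₂) = λ/(μ₂-λ) = 9.4/4.20 = 2.2381
Total: L = L₁ + L₂ = 2.2381 + 2.2381 = 4.4762
W = L/λ = 4.4762/9.4 = 0.4762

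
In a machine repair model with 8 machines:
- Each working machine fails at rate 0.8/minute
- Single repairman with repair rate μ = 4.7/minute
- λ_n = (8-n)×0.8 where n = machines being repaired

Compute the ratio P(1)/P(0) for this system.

P(1)/P(0) = ∏_{i=0}^{1-1} λ_i/μ_{i+1}
= (8-0)×0.8/4.7
= 1.3617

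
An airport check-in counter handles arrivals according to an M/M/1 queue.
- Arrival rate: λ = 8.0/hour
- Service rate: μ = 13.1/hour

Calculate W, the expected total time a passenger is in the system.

First, compute utilization: ρ = λ/μ = 8.0/13.1 = 0.6107
For M/M/1: W = 1/(μ-λ)
W = 1/(13.1-8.0) = 1/5.10
W = 0.1961 hours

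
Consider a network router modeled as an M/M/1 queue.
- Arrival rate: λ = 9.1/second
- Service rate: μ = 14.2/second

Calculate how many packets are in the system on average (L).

ρ = λ/μ = 9.1/14.2 = 0.6408
For M/M/1: L = λ/(μ-λ)
L = 9.1/(14.2-9.1) = 9.1/5.10
L = 1.7843 packets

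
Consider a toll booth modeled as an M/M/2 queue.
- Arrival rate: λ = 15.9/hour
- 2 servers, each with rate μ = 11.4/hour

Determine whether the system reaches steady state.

Stability requires ρ = λ/(cμ) < 1
ρ = 15.9/(2 × 11.4) = 15.9/22.80 = 0.6974
Since 0.6974 < 1, the system is STABLE.
The servers are busy 69.74% of the time.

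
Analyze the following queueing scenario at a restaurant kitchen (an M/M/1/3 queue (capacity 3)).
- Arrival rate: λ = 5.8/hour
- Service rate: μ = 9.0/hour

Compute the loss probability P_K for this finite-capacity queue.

ρ = λ/μ = 5.8/9.0 = 0.64444
P₀ = (1-ρ)/(1-ρ^(K+1)) = (1-0.64444)/(1-0.64444^4) = 0.3556/0.8275 = 0.4297
P_K = P₀×ρ^K = 0.4297 × 0.64444^3 = 0.4297 × 0.2676 = 0.1150
Blocking probability = 11.50%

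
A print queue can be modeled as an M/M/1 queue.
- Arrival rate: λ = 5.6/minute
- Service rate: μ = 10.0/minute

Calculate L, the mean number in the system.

ρ = λ/μ = 5.6/10.0 = 0.5600
For M/M/1: L = λ/(μ-λ)
L = 5.6/(10.0-5.6) = 5.6/4.40
L = 1.2727 jobs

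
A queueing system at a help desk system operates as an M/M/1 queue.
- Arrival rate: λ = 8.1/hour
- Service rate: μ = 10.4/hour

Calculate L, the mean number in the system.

ρ = λ/μ = 8.1/10.4 = 0.7788
For M/M/1: L = λ/(μ-λ)
L = 8.1/(10.4-8.1) = 8.1/2.30
L = 3.5217 tickets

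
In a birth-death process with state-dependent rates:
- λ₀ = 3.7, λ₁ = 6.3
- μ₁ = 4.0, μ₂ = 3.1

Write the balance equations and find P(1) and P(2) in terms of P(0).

Balance equations:
State 0: λ₀P₀ = μ₁P₁ → P₁ = (λ₀/μ₁)P₀ = (3.7/4.0)P₀ = 0.9250P₀
State 1: P₂ = (λ₀λ₁)/(μ₁μ₂)P₀ = (3.7×6.3)/(4.0×3.1)P₀ = 1.8798P₀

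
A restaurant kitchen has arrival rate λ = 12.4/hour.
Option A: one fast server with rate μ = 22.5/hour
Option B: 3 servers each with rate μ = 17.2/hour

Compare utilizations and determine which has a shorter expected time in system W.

Option A: single server μ = 22.5 (M/M/1)
  ρ_A = 12.4/22.5 = 0.5511
  W_A = 1/(μ-λ) = 1/(22.5-12.4) = 1/10.10 = 0.09901

Option B: 3 servers μ = 17.2 (M/M/3)
  ρ_B = λ/(cμ) = 12.4/(3×17.2) = 0.2403
  Offered load a = λ/μ = cρ = 12.4/17.2 = 0.7209
  P₀ = [ Σₙ₌₀^2 aⁿ/n! + a^3/(3!(1-ρ)) ]⁻¹
  Σ = a^0/0! + a^1/1! + a^2/2! = 1.0000 + 0.7209 + 0.2599 = 1.9808
  a^3/(3!(1-ρ)) = 0.3747/(6 × 0.7597) = 0.08220
  P₀ = 1/(1.9808 + 0.08220) = 0.4847
  Lq = P₀·a^3·ρ / (3!(1-ρ)²) = 0.4847 × 0.3747 × 0.2403 / (6 × 0.5771) = 0.01260
  Wq_B = Lq/λ = 0.01260/12.4 = 0.001016
  W_B = Wq_B + 1/μ = 0.001016 + 0.05814 = 0.05916

Since W_B = 0.05916 < W_A = 0.09901, Option B (multiple servers) has the shorter time in system.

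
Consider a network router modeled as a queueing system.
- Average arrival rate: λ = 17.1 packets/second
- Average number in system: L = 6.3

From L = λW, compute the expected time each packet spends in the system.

Little's Law: L = λW, so W = L/λ
W = 6.3/17.1 = 0.3684 seconds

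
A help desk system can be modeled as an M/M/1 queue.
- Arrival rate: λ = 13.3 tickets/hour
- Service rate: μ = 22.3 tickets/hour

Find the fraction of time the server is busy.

Server utilization: ρ = λ/μ
ρ = 13.3/22.3 = 0.5964
The server is busy 59.64% of the time.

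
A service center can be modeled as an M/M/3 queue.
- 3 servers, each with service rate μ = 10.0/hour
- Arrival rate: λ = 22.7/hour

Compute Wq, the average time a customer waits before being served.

Traffic intensity: ρ = λ/(cμ) = 22.7/(3×10.0) = 0.7567
Since ρ = 0.7567 < 1, system is stable.
Offered load a = λ/μ = cρ = 22.7/10.0 = 2.2700
P₀ = [ Σₙ₌₀^2 aⁿ/n! + a^3/(3!(1-ρ)) ]⁻¹
Σ = a^0/0! + a^1/1! + a^2/2! = 1.0000 + 2.2700 + 2.5764 = 5.8464
a^3/(3!(1-ρ)) = 11.6971/(6 × 0.243333) = 8.0117
P₀ = 1/(5.8464 + 8.0117) = 0.07216
Lq = P₀·a^3·ρ / (3!(1-ρ)²) = 0.072160 × 11.6971 × 0.75667 / (6 × 0.059211) = 1.7977
Wq = Lq/λ = 1.7977/22.7 = 0.07919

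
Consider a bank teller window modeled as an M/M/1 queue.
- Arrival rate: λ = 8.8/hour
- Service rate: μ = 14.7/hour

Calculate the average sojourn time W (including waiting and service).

First, compute utilization: ρ = λ/μ = 8.8/14.7 = 0.5986
For M/M/1: W = 1/(μ-λ)
W = 1/(14.7-8.8) = 1/5.90
W = 0.1695 hours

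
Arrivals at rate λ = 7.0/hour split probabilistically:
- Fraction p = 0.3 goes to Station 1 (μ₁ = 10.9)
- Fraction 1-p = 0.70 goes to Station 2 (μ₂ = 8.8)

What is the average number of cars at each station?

Effective rates: λ₁ = 7.0×0.3 = 2.1, λ₂ = 7.0×0.70 = 4.9
Station 1: ρ₁ = 2.1/10.9 = 0.19266, L₁ = ρ₁/(1-ρ₁) = 0.19266/(1-0.19266) = 0.2386
Station 2: ρ₂ = 4.9/8.8 = 0.55682, L₂ = ρ₂/(1-ρ₂) = 0.55682/(1-0.55682) = 1.2564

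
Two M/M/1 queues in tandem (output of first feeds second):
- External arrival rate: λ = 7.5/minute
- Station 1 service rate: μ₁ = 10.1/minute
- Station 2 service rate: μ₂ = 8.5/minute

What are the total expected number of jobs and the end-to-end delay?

By Jackson's theorem, each station behaves as independent M/M/1.
Station 1: ρ₁ = 7.5/10.1 = 0.7426, L₁ = ρ₁/(1-ρ₁) = λ/(μ₁-λ) = 7.5/2.60 = 2.8846
Station 2: ρ₂ = 7.5/8.5 = 0.8824, L₂ = ρ₂/(1-ρ₂) = λ/(μ₂-λ) = 7.5/1.00 = 7.5000
Total: L = L₁ + L₂ = 2.8846 + 7.5000 = 10.3846
W = L/λ = 10.3846/7.5 = 1.3846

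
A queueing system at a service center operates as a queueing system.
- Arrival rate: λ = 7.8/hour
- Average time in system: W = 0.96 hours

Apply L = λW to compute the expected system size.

Little's Law: L = λW
L = 7.8 × 0.96 = 7.4880 customers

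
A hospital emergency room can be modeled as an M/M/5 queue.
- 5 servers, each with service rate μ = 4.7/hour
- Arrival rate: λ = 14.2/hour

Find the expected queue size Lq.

Traffic intensity: ρ = λ/(cμ) = 14.2/(5×4.7) = 0.6043
Since ρ = 0.6043 < 1, system is stable.
Offered load a = λ/μ = cρ = 14.2/4.7 = 3.0213
P₀ = [ Σₙ₌₀^4 aⁿ/n! + a^5/(5!(1-ρ)) ]⁻¹
Σ = a^0/0! + a^1/1! + a^2/2! + a^3/3! + a^4/4! = 1.00000 + 3.02128 + 4.56406 + 4.59643 + 3.47177 = 16.6535
a^5/(5!(1-ρ)) = 251.7401/(120 × 0.39574) = 5.3010
P₀ = 1/(16.6535 + 5.3010) = 0.04555
Lq = P₀·a^5·ρ / (5!(1-ρ)²) = 0.04555 × 251.7401 × 0.6043 / (120 × 0.1566) = 0.3687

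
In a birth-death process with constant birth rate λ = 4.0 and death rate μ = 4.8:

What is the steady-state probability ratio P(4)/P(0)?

For constant rates: P(n)/P(0) = (λ/μ)^n
P(4)/P(0) = (4.0/4.8)^4 = 0.833333^4 = 0.4823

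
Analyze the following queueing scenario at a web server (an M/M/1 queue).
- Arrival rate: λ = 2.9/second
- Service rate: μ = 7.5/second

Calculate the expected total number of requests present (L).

ρ = λ/μ = 2.9/7.5 = 0.3867
For M/M/1: L = λ/(μ-λ)
L = 2.9/(7.5-2.9) = 2.9/4.60
L = 0.6304 requests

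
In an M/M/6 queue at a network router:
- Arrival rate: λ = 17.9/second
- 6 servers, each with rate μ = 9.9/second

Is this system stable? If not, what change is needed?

Stability requires ρ = λ/(cμ) < 1
ρ = 17.9/(6 × 9.9) = 17.9/59.40 = 0.3013
Since 0.3013 < 1, the system is STABLE.
The servers are busy 30.13% of the time.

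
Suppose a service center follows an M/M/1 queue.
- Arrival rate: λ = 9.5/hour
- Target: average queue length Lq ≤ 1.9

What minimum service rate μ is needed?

For M/M/1: Lq = λ²/(μ(μ-λ))
Need Lq ≤ 1.9, i.e. μ(μ-λ) ≥ λ²/1.9
μ² - 9.5μ - 90.25/1.9 ≥ 0  →  μ² - 9.5μ - 47.5000 ≥ 0
Quadratic formula (positive root): μ = [λ + √(λ² + 4×47.5000)]/2
Discriminant: 90.25 + 4×47.5000 = 280.2500, √280.2500 = 16.74067
μ ≥ (9.5 + 16.74067)/2 = 13.1203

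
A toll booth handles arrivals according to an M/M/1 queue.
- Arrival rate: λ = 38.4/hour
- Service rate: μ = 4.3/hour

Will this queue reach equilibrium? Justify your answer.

Stability requires ρ = λ/(cμ) < 1
ρ = 38.4/(1 × 4.3) = 38.4/4.30 = 8.9302
Since 8.9302 ≥ 1, the system is UNSTABLE.
Queue grows without bound. Need μ > λ = 38.4.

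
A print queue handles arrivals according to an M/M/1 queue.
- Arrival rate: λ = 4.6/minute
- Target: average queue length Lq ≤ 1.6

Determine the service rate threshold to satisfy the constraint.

For M/M/1: Lq = λ²/(μ(μ-λ))
Need Lq ≤ 1.6, i.e. μ(μ-λ) ≥ λ²/1.6
μ² - 4.6μ - 21.16/1.6 ≥ 0  →  μ² - 4.6μ - 13.2250 ≥ 0
Quadratic formula (positive root): μ = [λ + √(λ² + 4×13.2250)]/2
Discriminant: 21.16 + 4×13.2250 = 74.0600, √74.0600 = 8.6058
μ ≥ (4.6 + 8.6058)/2 = 6.6029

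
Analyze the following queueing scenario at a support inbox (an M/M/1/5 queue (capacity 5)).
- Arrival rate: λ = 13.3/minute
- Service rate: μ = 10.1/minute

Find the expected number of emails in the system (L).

ρ = λ/μ = 13.3/10.1 = 1.31683
P₀ = (1-ρ)/(1-ρ^(K+1)) = (1-1.31683)/(1-1.31683^6) = -0.3168/-4.2141 = 0.07518
P_K = P₀×ρ^K = 0.07518 × 1.31683^5 = 0.07518 × 3.9596 = 0.2977
L = ρ[1 - (K+1)ρ^K + Kρ^(K+1)] / [(1-ρ)(1-ρ^(K+1))]
L = 1.31683 × (1 - 6×3.959575 + 5×5.214087) / ((1 - 1.31683) × (1 - 5.214087)) = 3.2675 emails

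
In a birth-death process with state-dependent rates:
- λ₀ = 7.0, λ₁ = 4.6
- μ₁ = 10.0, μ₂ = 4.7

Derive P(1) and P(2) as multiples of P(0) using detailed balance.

Balance equations:
State 0: λ₀P₀ = μ₁P₁ → P₁ = (λ₀/μ₁)P₀ = (7.0/10.0)P₀ = 0.7000P₀
State 1: P₂ = (λ₀λ₁)/(μ₁μ₂)P₀ = (7.0×4.6)/(10.0×4.7)P₀ = 0.6851P₀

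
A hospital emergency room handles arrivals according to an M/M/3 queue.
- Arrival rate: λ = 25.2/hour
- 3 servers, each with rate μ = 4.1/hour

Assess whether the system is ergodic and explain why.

Stability requires ρ = λ/(cμ) < 1
ρ = 25.2/(3 × 4.1) = 25.2/12.30 = 2.0488
Since 2.0488 ≥ 1, the system is UNSTABLE.
Need c > λ/μ = 25.2/4.1 = 6.15.
Minimum servers needed: c = 7.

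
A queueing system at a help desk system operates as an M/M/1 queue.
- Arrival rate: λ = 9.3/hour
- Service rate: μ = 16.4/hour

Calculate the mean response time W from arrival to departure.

First, compute utilization: ρ = λ/μ = 9.3/16.4 = 0.5671
For M/M/1: W = 1/(μ-λ)
W = 1/(16.4-9.3) = 1/7.10
W = 0.1408 hours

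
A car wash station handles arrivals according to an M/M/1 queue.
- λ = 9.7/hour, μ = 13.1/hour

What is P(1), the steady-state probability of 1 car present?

ρ = λ/μ = 9.7/13.1 = 0.7405
P(n) = (1-ρ)ρⁿ
P(1) = (1-0.7405) × 0.7405^1
P(1) = 0.2595 × 0.7405
P(1) = 0.1922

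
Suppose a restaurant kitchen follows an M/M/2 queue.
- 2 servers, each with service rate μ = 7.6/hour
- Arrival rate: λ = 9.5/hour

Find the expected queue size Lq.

Traffic intensity: ρ = λ/(cμ) = 9.5/(2×7.6) = 0.6250
Since ρ = 0.6250 < 1, system is stable.
Offered load a = λ/μ = cρ = 9.5/7.6 = 1.2500
P₀ = [ Σₙ₌₀^1 aⁿ/n! + a^2/(2!(1-ρ)) ]⁻¹
Σ = a^0/0! + a^1/1! = 1.0000 + 1.2500 = 2.2500
a^2/(2!(1-ρ)) = 1.5625/(2 × 0.3750) = 2.0833
P₀ = 1/(2.2500 + 2.0833) = 0.2308
Lq = P₀·a^2·ρ / (2!(1-ρ)²) = 0.23077 × 1.5625 × 0.62500 / (2 × 0.14062) = 0.8013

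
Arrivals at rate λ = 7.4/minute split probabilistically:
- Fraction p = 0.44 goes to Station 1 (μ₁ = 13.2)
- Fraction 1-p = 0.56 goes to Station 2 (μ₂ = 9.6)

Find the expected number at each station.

Effective rates: λ₁ = 7.4×0.44 = 3.256, λ₂ = 7.4×0.56 = 4.144
Station 1: ρ₁ = 3.256/13.2 = 0.24667, L₁ = ρ₁/(1-ρ₁) = 0.24667/(1-0.24667) = 0.3274
Station 2: ρ₂ = 4.144/9.6 = 0.43167, L₂ = ρ₂/(1-ρ₂) = 0.43167/(1-0.43167) = 0.7595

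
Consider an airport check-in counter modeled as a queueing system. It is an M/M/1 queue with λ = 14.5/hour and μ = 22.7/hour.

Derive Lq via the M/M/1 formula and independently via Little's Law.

Method 1 (direct): Lq = λ²/(μ(μ-λ)) = 210.25/(22.7 × 8.20) = 1.1295

Method 2 (Little's Law):
W = 1/(μ-λ) = 1/8.20 = 0.121951
Wq = W - 1/μ = 0.121951 - 0.0440529 = 0.077898
Lq = λWq = 14.5 × 0.077898 = 1.1295 ✔ (matches Method 1)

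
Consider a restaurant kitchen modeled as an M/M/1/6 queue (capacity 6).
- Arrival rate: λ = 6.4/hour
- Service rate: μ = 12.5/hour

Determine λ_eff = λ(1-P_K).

ρ = λ/μ = 6.4/12.5 = 0.5120
P₀ = (1-ρ)/(1-ρ^(K+1)) = (1-0.5120)/(1-0.5120^7) = 0.4880/0.9908 = 0.4925
P_K = P₀×ρ^K = 0.49254 × 0.5120^6 = 0.49254 × 0.018014 = 0.008873
λ_eff = λ(1-P_K) = 6.4 × (1 - 0.008873) = 6.4 × 0.99113 = 6.3432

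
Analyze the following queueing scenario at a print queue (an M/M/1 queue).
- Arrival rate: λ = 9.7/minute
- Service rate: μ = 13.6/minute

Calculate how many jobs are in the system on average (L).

ρ = λ/μ = 9.7/13.6 = 0.7132
For M/M/1: L = λ/(μ-λ)
L = 9.7/(13.6-9.7) = 9.7/3.90
L = 2.4872 jobs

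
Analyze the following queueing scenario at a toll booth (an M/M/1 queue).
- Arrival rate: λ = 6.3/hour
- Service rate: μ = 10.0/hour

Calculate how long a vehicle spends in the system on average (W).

First, compute utilization: ρ = λ/μ = 6.3/10.0 = 0.6300
For M/M/1: W = 1/(μ-λ)
W = 1/(10.0-6.3) = 1/3.70
W = 0.2703 hours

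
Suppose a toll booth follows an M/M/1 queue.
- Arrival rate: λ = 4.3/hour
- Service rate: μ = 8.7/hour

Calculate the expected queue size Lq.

ρ = λ/μ = 4.3/8.7 = 0.4943
For M/M/1: Lq = λ²/(μ(μ-λ))
Lq = 18.49/(8.7 × 4.40)
Lq = 0.4830 vehicles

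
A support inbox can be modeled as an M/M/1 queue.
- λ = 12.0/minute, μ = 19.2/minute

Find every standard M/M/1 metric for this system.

Step 1: ρ = λ/μ = 12.0/19.2 = 0.6250
Step 2: L = λ/(μ-λ) = 12.0/7.20 = 1.6667
Step 3: Lq = λ²/(μ(μ-λ)) = 144.00/(19.2×7.20) = 1.0417
Step 4: W = 1/(μ-λ) = 1/7.20 = 0.13889
Step 5: Wq = λ/(μ(μ-λ)) = 12.0/(19.2×7.20) = 0.08681
Step 6: P(0) = 1-ρ = 0.3750
Verify: L = λW = 12.0×0.13889 = 1.6667 ✔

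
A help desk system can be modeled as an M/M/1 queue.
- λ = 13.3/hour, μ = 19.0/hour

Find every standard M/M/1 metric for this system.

Step 1: ρ = λ/μ = 13.3/19.0 = 0.7000
Step 2: L = λ/(μ-λ) = 13.3/5.70 = 2.3333
Step 3: Lq = λ²/(μ(μ-λ)) = 176.89/(19.0×5.70) = 1.6333
Step 4: W = 1/(μ-λ) = 1/5.70 = 0.175439
Step 5: Wq = λ/(μ(μ-λ)) = 13.3/(19.0×5.70) = 0.1228
Step 6: P(0) = 1-ρ = 0.3000
Verify: L = λW = 13.3×0.175439 = 2.3333 ✔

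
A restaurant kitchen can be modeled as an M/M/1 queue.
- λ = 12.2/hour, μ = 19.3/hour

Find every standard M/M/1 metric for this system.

Step 1: ρ = λ/μ = 12.2/19.3 = 0.6321
Step 2: L = λ/(μ-λ) = 12.2/7.10 = 1.7183
Step 3: Lq = λ²/(μ(μ-λ)) = 148.84/(19.3×7.10) = 1.0862
Step 4: W = 1/(μ-λ) = 1/7.10 = 0.140845
Step 5: Wq = λ/(μ(μ-λ)) = 12.2/(19.3×7.10) = 0.08903
Step 6: P(0) = 1-ρ = 0.3679
Verify: L = λW = 12.2×0.140845 = 1.7183 ✔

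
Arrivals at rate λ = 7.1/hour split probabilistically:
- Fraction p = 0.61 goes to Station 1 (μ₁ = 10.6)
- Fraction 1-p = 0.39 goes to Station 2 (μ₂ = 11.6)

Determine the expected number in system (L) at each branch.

Effective rates: λ₁ = 7.1×0.61 = 4.331, λ₂ = 7.1×0.39 = 2.769
Station 1: ρ₁ = 4.331/10.6 = 0.4086, L₁ = ρ₁/(1-ρ₁) = 0.4086/(1-0.4086) = 0.6909
Station 2: ρ₂ = 2.769/11.6 = 0.23871, L₂ = ρ₂/(1-ρ₂) = 0.23871/(1-0.23871) = 0.3136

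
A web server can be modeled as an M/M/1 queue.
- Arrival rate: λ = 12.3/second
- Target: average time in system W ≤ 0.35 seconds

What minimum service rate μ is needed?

For M/M/1: W = 1/(μ-λ)
Need W ≤ 0.35, so 1/(μ-λ) ≤ 0.35
μ - λ ≥ 1/0.35 = 2.8571
μ ≥ 12.3 + 2.8571 = 15.1571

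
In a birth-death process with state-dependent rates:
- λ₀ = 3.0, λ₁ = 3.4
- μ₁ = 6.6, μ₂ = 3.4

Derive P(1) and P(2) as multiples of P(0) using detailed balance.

Balance equations:
State 0: λ₀P₀ = μ₁P₁ → P₁ = (λ₀/μ₁)P₀ = (3.0/6.6)P₀ = 0.4545P₀
State 1: P₂ = (λ₀λ₁)/(μ₁μ₂)P₀ = (3.0×3.4)/(6.6×3.4)P₀ = 0.4545P₀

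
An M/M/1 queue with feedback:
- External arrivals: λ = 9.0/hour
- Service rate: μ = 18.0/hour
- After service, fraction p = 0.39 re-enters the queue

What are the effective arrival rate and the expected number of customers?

Effective arrival rate: λ_eff = λ/(1-p) = 9.0/(1-0.39) = 9.0/0.61 = 14.7541
ρ = λ_eff/μ = 14.7541/18.0 = 0.819672
L = ρ/(1-ρ) = 0.819672/(1-0.819672) = 4.5455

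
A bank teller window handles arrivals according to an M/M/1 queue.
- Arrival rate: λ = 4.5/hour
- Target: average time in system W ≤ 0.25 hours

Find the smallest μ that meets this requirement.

For M/M/1: W = 1/(μ-λ)
Need W ≤ 0.25, so 1/(μ-λ) ≤ 0.25
μ - λ ≥ 1/0.25 = 4.0000
μ ≥ 4.5 + 4.0000 = 8.5000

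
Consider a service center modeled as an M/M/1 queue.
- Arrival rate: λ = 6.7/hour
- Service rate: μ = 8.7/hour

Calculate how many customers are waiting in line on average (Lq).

ρ = λ/μ = 6.7/8.7 = 0.7701
For M/M/1: Lq = λ²/(μ(μ-λ))
Lq = 44.89/(8.7 × 2.00)
Lq = 2.5799 customers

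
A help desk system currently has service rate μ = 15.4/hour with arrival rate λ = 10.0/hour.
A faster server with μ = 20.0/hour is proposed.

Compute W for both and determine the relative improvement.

System 1: ρ₁ = 10.0/15.4 = 0.6494, W₁ = 1/(15.4-10.0) = 0.1852
System 2: ρ₂ = 10.0/20.0 = 0.5000, W₂ = 1/(20.0-10.0) = 0.1000
Improvement: (W₁-W₂)/W₁ = (0.1852-0.1000)/0.1852 = 46.00%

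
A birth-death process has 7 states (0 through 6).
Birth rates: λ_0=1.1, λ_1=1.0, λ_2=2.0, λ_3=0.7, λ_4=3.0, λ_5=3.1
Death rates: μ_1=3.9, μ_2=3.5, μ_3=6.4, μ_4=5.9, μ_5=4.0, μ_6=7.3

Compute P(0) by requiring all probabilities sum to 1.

Ratios P(n)/P(0) = (λ₀···λₙ₋₁)/(μ₁···μₙ):
P(1)/P(0) = (1.1)/(3.9) = 0.28205
P(2)/P(0) = (1.1×1.0)/(3.9×3.5) = 0.080586
P(3)/P(0) = (1.1×1.0×2.0)/(3.9×3.5×6.4) = 0.025183
P(4)/P(0) = (1.1×1.0×2.0×0.7)/(3.9×3.5×6.4×5.9) = 0.0029878
P(5)/P(0) = (1.1×1.0×2.0×0.7×3.0)/(3.9×3.5×6.4×5.9×4.0) = 0.0022409
P(6)/P(0) = (1.1×1.0×2.0×0.7×3.0×3.1)/(3.9×3.5×6.4×5.9×4.0×7.3) = 0.00095160

Normalization: ∑ P(n) = 1
P(0) × (1.0000 + 0.28205 + 0.080586 + 0.025183 + 0.0029878 + 0.0022409 + 0.00095160) = 1
P(0) × 1.3940 = 1
P(0) = 1/1.3940 = 0.7174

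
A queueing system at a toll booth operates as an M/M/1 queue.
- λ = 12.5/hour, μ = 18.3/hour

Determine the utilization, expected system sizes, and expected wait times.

Step 1: ρ = λ/μ = 12.5/18.3 = 0.6831
Step 2: L = λ/(μ-λ) = 12.5/5.80 = 2.1552
Step 3: Lq = λ²/(μ(μ-λ)) = 156.25/(18.3×5.80) = 1.4721
Step 4: W = 1/(μ-λ) = 1/5.80 = 0.172414
Step 5: Wq = λ/(μ(μ-λ)) = 12.5/(18.3×5.80) = 0.1178
Step 6: P(0) = 1-ρ = 0.3169
Verify: L = λW = 12.5×0.172414 = 2.1552 ✔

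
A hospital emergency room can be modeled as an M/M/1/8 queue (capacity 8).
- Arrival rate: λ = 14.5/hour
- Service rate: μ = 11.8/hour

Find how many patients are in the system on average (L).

ρ = λ/μ = 14.5/11.8 = 1.22881
P₀ = (1-ρ)/(1-ρ^(K+1)) = (1-1.22881)/(1-1.22881^9) = -0.22881/-5.3880 = 0.04247
P_K = P₀×ρ^K = 0.04247 × 1.22881^8 = 0.04247 × 5.1985 = 0.2208
L = ρ[1 - (K+1)ρ^K + Kρ^(K+1)] / [(1-ρ)(1-ρ^(K+1))]
L = 1.22881 × (1 - 9×5.19850 + 8×6.38797) / ((1 - 1.22881) × (1 - 6.38797)) = 5.3000 patients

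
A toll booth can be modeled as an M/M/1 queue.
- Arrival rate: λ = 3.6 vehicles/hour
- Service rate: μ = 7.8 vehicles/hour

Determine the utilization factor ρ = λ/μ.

Server utilization: ρ = λ/μ
ρ = 3.6/7.8 = 0.4615
The server is busy 46.15% of the time.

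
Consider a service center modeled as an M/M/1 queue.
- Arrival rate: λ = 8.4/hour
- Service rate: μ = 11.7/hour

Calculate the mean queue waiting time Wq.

First, compute utilization: ρ = λ/μ = 8.4/11.7 = 0.7179
For M/M/1: Wq = λ/(μ(μ-λ))
Wq = 8.4/(11.7 × (11.7-8.4))
Wq = 8.4/(11.7 × 3.30)
Wq = 0.2176 hours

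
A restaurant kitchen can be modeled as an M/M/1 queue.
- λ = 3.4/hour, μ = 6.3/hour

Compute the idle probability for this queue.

ρ = λ/μ = 3.4/6.3 = 0.5397
P(0) = 1 - ρ = 1 - 0.5397 = 0.4603
The server is idle 46.03% of the time.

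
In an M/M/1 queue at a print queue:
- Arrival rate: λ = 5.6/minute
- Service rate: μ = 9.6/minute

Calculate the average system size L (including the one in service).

ρ = λ/μ = 5.6/9.6 = 0.5833
For M/M/1: L = λ/(μ-λ)
L = 5.6/(9.6-5.6) = 5.6/4.00
L = 1.4000 jobs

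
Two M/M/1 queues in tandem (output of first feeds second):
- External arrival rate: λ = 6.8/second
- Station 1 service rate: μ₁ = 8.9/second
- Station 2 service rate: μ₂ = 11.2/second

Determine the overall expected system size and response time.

By Jackson's theorem, each station behaves as independent M/M/1.
Station 1: ρ₁ = 6.8/8.9 = 0.7640, L₁ = ρ₁/(1-ρ₁) = λ/(μ₁-λ) = 6.8/2.10 = 3.23810
Station 2: ρ₂ = 6.8/11.2 = 0.6071, L₂ = ρ₂/(1-ρ₂) = λ/(μ₂-λ) = 6.8/4.40 = 1.54545
Total: L = L₁ + L₂ = 3.23810 + 1.54545 = 4.7835
W = L/λ = 4.7835/6.8 = 0.7035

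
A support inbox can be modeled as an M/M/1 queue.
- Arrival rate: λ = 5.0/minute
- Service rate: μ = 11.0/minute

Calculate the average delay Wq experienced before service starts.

First, compute utilization: ρ = λ/μ = 5.0/11.0 = 0.4545
For M/M/1: Wq = λ/(μ(μ-λ))
Wq = 5.0/(11.0 × (11.0-5.0))
Wq = 5.0/(11.0 × 6.00)
Wq = 0.07576 minutes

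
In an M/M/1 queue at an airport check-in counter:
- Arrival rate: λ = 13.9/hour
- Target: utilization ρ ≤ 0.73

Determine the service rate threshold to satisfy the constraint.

ρ = λ/μ, so μ = λ/ρ
μ ≥ 13.9/0.73 = 19.0411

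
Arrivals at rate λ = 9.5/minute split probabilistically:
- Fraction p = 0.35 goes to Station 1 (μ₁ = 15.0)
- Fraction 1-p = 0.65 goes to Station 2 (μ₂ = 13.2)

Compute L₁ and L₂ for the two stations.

Effective rates: λ₁ = 9.5×0.35 = 3.325, λ₂ = 9.5×0.65 = 6.175
Station 1: ρ₁ = 3.325/15.0 = 0.22167, L₁ = ρ₁/(1-ρ₁) = 0.22167/(1-0.22167) = 0.2848
Station 2: ρ₂ = 6.175/13.2 = 0.4678, L₂ = ρ₂/(1-ρ₂) = 0.4678/(1-0.4678) = 0.8790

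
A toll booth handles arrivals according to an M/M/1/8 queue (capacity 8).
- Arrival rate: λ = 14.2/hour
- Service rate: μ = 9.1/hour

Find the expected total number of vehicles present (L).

ρ = λ/μ = 14.2/9.1 = 1.56044
P₀ = (1-ρ)/(1-ρ^(K+1)) = (1-1.56044)/(1-1.56044^9) = -0.5604/-53.8559 = 0.01041
P_K = P₀×ρ^K = 0.010406 × 1.56044^8 = 0.010406 × 35.1541 = 0.3658
L = ρ[1 - (K+1)ρ^K + Kρ^(K+1)] / [(1-ρ)(1-ρ^(K+1))]
L = 1.56044 × (1 - 9×35.1541 + 8×54.8559) / ((1 - 1.56044) × (1 - 54.8559)) = 6.3828 vehicles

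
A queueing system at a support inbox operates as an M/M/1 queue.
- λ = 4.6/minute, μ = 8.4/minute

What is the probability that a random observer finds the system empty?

ρ = λ/μ = 4.6/8.4 = 0.5476
P(0) = 1 - ρ = 1 - 0.5476 = 0.4524
The server is idle 45.24% of the time.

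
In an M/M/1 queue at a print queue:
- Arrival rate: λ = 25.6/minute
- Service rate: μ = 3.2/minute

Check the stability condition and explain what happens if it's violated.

Stability requires ρ = λ/(cμ) < 1
ρ = 25.6/(1 × 3.2) = 25.6/3.20 = 8.0000
Since 8.0000 ≥ 1, the system is UNSTABLE.
Queue grows without bound. Need μ > λ = 25.6.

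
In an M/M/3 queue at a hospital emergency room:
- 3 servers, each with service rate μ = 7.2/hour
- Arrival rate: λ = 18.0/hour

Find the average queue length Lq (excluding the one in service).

Traffic intensity: ρ = λ/(cμ) = 18.0/(3×7.2) = 0.8333
Since ρ = 0.8333 < 1, system is stable.
Offered load a = λ/μ = cρ = 18.0/7.2 = 2.5000
P₀ = [ Σₙ₌₀^2 aⁿ/n! + a^3/(3!(1-ρ)) ]⁻¹
Σ = a^0/0! + a^1/1! + a^2/2! = 1.0000 + 2.5000 + 3.1250 = 6.6250
a^3/(3!(1-ρ)) = 15.6250/(6 × 0.166667) = 15.6250
P₀ = 1/(6.6250 + 15.6250) = 0.04494
Lq = P₀·a^3·ρ / (3!(1-ρ)²) = 0.044944 × 15.6250 × 0.83333 / (6 × 0.027778) = 3.5112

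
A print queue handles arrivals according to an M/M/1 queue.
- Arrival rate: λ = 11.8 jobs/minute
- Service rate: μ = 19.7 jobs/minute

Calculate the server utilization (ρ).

Server utilization: ρ = λ/μ
ρ = 11.8/19.7 = 0.5990
The server is busy 59.90% of the time.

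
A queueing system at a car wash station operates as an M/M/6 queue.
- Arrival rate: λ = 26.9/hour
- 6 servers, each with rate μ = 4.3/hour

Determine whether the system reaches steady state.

Stability requires ρ = λ/(cμ) < 1
ρ = 26.9/(6 × 4.3) = 26.9/25.80 = 1.0426
Since 1.0426 ≥ 1, the system is UNSTABLE.
Need c > λ/μ = 26.9/4.3 = 6.26.
Minimum servers needed: c = 7.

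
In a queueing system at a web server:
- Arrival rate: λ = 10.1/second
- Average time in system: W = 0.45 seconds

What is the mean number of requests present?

Little's Law: L = λW
L = 10.1 × 0.45 = 4.5450 requests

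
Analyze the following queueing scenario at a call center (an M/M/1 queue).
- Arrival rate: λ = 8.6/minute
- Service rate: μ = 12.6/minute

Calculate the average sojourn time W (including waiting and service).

First, compute utilization: ρ = λ/μ = 8.6/12.6 = 0.6825
For M/M/1: W = 1/(μ-λ)
W = 1/(12.6-8.6) = 1/4.00
W = 0.2500 minutes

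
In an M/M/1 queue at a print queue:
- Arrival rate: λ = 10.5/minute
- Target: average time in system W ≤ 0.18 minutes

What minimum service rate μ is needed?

For M/M/1: W = 1/(μ-λ)
Need W ≤ 0.18, so 1/(μ-λ) ≤ 0.18
μ - λ ≥ 1/0.18 = 5.5556
μ ≥ 10.5 + 5.5556 = 16.0556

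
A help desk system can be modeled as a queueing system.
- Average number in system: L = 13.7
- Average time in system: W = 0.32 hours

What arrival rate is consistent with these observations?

Little's Law: L = λW, so λ = L/W
λ = 13.7/0.32 = 42.8125 tickets/hour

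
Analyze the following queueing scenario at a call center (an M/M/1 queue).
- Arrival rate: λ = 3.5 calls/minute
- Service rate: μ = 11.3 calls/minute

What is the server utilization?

Server utilization: ρ = λ/μ
ρ = 3.5/11.3 = 0.3097
The server is busy 30.97% of the time.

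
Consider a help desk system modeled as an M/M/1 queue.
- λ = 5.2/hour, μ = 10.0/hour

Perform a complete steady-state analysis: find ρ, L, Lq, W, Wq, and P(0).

Step 1: ρ = λ/μ = 5.2/10.0 = 0.5200
Step 2: L = λ/(μ-λ) = 5.2/4.80 = 1.0833
Step 3: Lq = λ²/(μ(μ-λ)) = 27.04/(10.0×4.80) = 0.5633
Step 4: W = 1/(μ-λ) = 1/4.80 = 0.20833
Step 5: Wq = λ/(μ(μ-λ)) = 5.2/(10.0×4.80) = 0.1083
Step 6: P(0) = 1-ρ = 0.4800
Verify: L = λW = 5.2×0.20833 = 1.0833 ✔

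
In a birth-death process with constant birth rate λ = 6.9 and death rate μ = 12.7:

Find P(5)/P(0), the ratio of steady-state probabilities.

For constant rates: P(n)/P(0) = (λ/μ)^n
P(5)/P(0) = (6.9/12.7)^5 = 0.5433^5 = 0.04734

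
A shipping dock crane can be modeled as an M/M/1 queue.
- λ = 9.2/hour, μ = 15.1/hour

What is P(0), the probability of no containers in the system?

ρ = λ/μ = 9.2/15.1 = 0.6093
P(0) = 1 - ρ = 1 - 0.6093 = 0.3907
The server is idle 39.07% of the time.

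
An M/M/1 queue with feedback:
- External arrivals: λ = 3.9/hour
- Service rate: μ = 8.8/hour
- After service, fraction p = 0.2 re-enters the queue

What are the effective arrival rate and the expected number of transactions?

Effective arrival rate: λ_eff = λ/(1-p) = 3.9/(1-0.2) = 3.9/0.80 = 4.8750
ρ = λ_eff/μ = 4.8750/8.8 = 0.553977
L = ρ/(1-ρ) = 0.553977/(1-0.553977) = 1.2420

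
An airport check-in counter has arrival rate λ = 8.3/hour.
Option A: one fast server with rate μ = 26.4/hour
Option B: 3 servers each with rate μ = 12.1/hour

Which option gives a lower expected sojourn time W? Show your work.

Option A: single server μ = 26.4 (M/M/1)
  ρ_A = 8.3/26.4 = 0.3144
  W_A = 1/(μ-λ) = 1/(26.4-8.3) = 1/18.10 = 0.05525

Option B: 3 servers μ = 12.1 (M/M/3)
  ρ_B = λ/(cμ) = 8.3/(3×12.1) = 0.2287
  Offered load a = λ/μ = cρ = 8.3/12.1 = 0.6860
  P₀ = [ Σₙ₌₀^2 aⁿ/n! + a^3/(3!(1-ρ)) ]⁻¹
  Σ = a^0/0! + a^1/1! + a^2/2! = 1.0000 + 0.68595 + 0.23526 = 1.9212
  a^3/(3!(1-ρ)) = 0.32276/(6 × 0.77135) = 0.06974
  P₀ = 1/(1.9212 + 0.06974) = 0.5023
  Lq = P₀·a^3·ρ / (3!(1-ρ)²) = 0.50227 × 0.32276 × 0.22865 / (6 × 0.59498) = 0.01038
  Wq_B = Lq/λ = 0.010383/8.3 = 0.0012510
  W_B = Wq_B + 1/μ = 0.0012510 + 0.082645 = 0.08390

Since W_A = 0.05525 < W_B = 0.08390, Option A (single fast server) has the shorter time in system.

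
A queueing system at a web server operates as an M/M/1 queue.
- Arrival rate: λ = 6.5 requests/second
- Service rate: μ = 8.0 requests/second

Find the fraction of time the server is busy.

Server utilization: ρ = λ/μ
ρ = 6.5/8.0 = 0.8125
The server is busy 81.25% of the time.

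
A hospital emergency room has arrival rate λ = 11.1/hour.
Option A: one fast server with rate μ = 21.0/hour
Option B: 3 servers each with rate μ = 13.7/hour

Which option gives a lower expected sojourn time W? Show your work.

Option A: single server μ = 21.0 (M/M/1)
  ρ_A = 11.1/21.0 = 0.5286
  W_A = 1/(μ-λ) = 1/(21.0-11.1) = 1/9.90 = 0.1010

Option B: 3 servers μ = 13.7 (M/M/3)
  ρ_B = λ/(cμ) = 11.1/(3×13.7) = 0.2701
  Offered load a = λ/μ = cρ = 11.1/13.7 = 0.8102
  P₀ = [ Σₙ₌₀^2 aⁿ/n! + a^3/(3!(1-ρ)) ]⁻¹
  Σ = a^0/0! + a^1/1! + a^2/2! = 1.0000 + 0.8102 + 0.3282 = 2.1384
  a^3/(3!(1-ρ)) = 0.53187/(6 × 0.72993) = 0.1214
  P₀ = 1/(2.1384 + 0.1214) = 0.4425
  Lq = P₀·a^3·ρ / (3!(1-ρ)²) = 0.44250 × 0.53187 × 0.27007 / (6 × 0.53279) = 0.01988
  Wq_B = Lq/λ = 0.01988/11.1 = 0.001791
  W_B = Wq_B + 1/μ = 0.001791 + 0.07299 = 0.07478

Since W_B = 0.07478 < W_A = 0.1010, Option B (multiple servers) has the shorter time in system.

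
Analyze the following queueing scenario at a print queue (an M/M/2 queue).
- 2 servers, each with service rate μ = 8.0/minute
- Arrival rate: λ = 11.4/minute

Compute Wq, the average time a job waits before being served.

Traffic intensity: ρ = λ/(cμ) = 11.4/(2×8.0) = 0.7125
Since ρ = 0.7125 < 1, system is stable.
Offered load a = λ/μ = cρ = 11.4/8.0 = 1.4250
P₀ = [ Σₙ₌₀^1 aⁿ/n! + a^2/(2!(1-ρ)) ]⁻¹
Σ = a^0/0! + a^1/1! = 1.0000 + 1.4250 = 2.4250
a^2/(2!(1-ρ)) = 2.0306/(2 × 0.2875) = 3.5315
P₀ = 1/(2.4250 + 3.5315) = 0.1679
Lq = P₀·a^2·ρ / (2!(1-ρ)²) = 0.16788 × 2.0306 × 0.71250 / (2 × 0.082656) = 1.4693
Wq = Lq/λ = 1.4693/11.4 = 0.1289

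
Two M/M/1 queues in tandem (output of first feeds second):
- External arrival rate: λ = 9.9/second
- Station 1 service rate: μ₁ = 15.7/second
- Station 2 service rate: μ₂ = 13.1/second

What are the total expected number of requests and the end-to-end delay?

By Jackson's theorem, each station behaves as independent M/M/1.
Station 1: ρ₁ = 9.9/15.7 = 0.6306, L₁ = ρ₁/(1-ρ₁) = λ/(μ₁-λ) = 9.9/5.80 = 1.706897
Station 2: ρ₂ = 9.9/13.1 = 0.7557, L₂ = ρ₂/(1-ρ₂) = λ/(μ₂-λ) = 9.9/3.20 = 3.093750
Total: L = L₁ + L₂ = 1.706897 + 3.093750 = 4.8006
W = L/λ = 4.8006/9.9 = 0.4849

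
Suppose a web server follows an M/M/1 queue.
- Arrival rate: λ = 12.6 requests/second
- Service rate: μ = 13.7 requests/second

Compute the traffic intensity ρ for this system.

Server utilization: ρ = λ/μ
ρ = 12.6/13.7 = 0.9197
The server is busy 91.97% of the time.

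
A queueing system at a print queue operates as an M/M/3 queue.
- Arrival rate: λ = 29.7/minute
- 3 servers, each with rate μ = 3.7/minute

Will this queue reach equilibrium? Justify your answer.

Stability requires ρ = λ/(cμ) < 1
ρ = 29.7/(3 × 3.7) = 29.7/11.10 = 2.6757
Since 2.6757 ≥ 1, the system is UNSTABLE.
Need c > λ/μ = 29.7/3.7 = 8.03.
Minimum servers needed: c = 9.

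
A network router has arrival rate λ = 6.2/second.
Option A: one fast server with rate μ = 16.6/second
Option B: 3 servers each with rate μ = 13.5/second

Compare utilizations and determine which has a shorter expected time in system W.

Option A: single server μ = 16.6 (M/M/1)
  ρ_A = 6.2/16.6 = 0.3735
  W_A = 1/(μ-λ) = 1/(16.6-6.2) = 1/10.40 = 0.09615

Option B: 3 servers μ = 13.5 (M/M/3)
  ρ_B = λ/(cμ) = 6.2/(3×13.5) = 0.1531
  Offered load a = λ/μ = cρ = 6.2/13.5 = 0.4593
  P₀ = [ Σₙ₌₀^2 aⁿ/n! + a^3/(3!(1-ρ)) ]⁻¹
  Σ = a^0/0! + a^1/1! + a^2/2! = 1.0000 + 0.45926 + 0.10546 = 1.5647
  a^3/(3!(1-ρ)) = 0.09687/(6 × 0.8469) = 0.01906
  P₀ = 1/(1.5647 + 0.01906) = 0.6314
  Lq = P₀·a^3·ρ / (3!(1-ρ)²) = 0.6314 × 0.09687 × 0.1531 / (6 × 0.7173) = 0.002176
  Wq_B = Lq/λ = 0.0021756/6.2 = 0.0003509
  W_B = Wq_B + 1/μ = 0.0003509 + 0.07407 = 0.07442

Since W_B = 0.07442 < W_A = 0.09615, Option B (multiple servers) has the shorter time in system.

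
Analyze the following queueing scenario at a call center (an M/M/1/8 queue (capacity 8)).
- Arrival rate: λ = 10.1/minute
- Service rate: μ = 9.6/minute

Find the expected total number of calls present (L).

ρ = λ/μ = 10.1/9.6 = 1.0520833
P₀ = (1-ρ)/(1-ρ^(K+1)) = (1-1.0520833)/(1-1.0520833^9) = -0.052083/-0.57925 = 0.08991
P_K = P₀×ρ^K = 0.08991 × 1.0520833^8 = 0.08991 × 1.5011 = 0.1350
L = ρ[1 - (K+1)ρ^K + Kρ^(K+1)] / [(1-ρ)(1-ρ^(K+1))]
L = 1.0520833 × (1 - 9×1.5010702 + 8×1.5792509) / ((1 - 1.0520833) × (1 - 1.5792509)) = 4.3373 calls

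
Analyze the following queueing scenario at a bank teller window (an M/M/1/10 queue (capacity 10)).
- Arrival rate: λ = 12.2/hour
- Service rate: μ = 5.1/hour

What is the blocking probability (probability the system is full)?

ρ = λ/μ = 12.2/5.1 = 2.39216
P₀ = (1-ρ)/(1-ρ^(K+1)) = (1-2.39216)/(1-2.39216^11) = -1.3922/-14677.8646 = 0.00009485
P_K = P₀×ρ^K = 0.00009485 × 2.39216^10 = 0.00009485 × 6136.2386 = 0.5820
Blocking probability = 58.20%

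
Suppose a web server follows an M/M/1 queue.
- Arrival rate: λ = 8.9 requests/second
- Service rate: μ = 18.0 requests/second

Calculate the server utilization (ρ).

Server utilization: ρ = λ/μ
ρ = 8.9/18.0 = 0.4944
The server is busy 49.44% of the time.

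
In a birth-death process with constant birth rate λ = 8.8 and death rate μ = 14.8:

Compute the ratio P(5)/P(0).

For constant rates: P(n)/P(0) = (λ/μ)^n
P(5)/P(0) = (8.8/14.8)^5 = 0.5946^5 = 0.07432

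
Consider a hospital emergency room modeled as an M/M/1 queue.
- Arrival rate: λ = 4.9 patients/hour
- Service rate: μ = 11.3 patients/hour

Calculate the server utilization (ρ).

Server utilization: ρ = λ/μ
ρ = 4.9/11.3 = 0.4336
The server is busy 43.36% of the time.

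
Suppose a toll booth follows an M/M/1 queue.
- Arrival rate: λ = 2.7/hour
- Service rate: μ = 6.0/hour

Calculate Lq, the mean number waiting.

ρ = λ/μ = 2.7/6.0 = 0.4500
For M/M/1: Lq = λ²/(μ(μ-λ))
Lq = 7.29/(6.0 × 3.30)
Lq = 0.3682 vehicles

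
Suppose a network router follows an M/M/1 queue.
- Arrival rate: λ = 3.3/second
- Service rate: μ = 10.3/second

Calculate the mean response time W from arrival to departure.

First, compute utilization: ρ = λ/μ = 3.3/10.3 = 0.3204
For M/M/1: W = 1/(μ-λ)
W = 1/(10.3-3.3) = 1/7.00
W = 0.1429 seconds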